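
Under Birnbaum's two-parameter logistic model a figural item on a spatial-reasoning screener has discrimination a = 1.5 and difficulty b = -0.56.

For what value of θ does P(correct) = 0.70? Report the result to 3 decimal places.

P(θ) = 1 / (1 + exp(−a(θ − b)))
logit = ln(0.7000/0.3000) = 0.8473
θ = b + logit/(a) = -0.56 + 0.8473/1.5000 = 0.0049

0.005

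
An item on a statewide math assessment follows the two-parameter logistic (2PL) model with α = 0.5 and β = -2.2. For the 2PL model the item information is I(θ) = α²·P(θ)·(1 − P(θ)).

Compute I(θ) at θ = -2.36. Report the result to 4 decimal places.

0.0624

P = 1/(1+e^{0.0800}) = 0.4800
P(1−P) = 0.4800 × 0.5200 = 0.2496
I = α² × P(1−P) = 0.5² × 0.2496 = 0.06240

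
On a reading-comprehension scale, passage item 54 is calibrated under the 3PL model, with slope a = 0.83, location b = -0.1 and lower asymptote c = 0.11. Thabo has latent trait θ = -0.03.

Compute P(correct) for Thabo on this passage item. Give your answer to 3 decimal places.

0.568

P(θ) = c + (1 − c) · 1 / (1 + exp(−a(θ − b)))
Exponent: 0.83 × (-0.03 − (-0.1)) = 0.0581
1/(1 + e^{-0.0581}) = 0.5145
P = 0.11 + 0.89 × 0.5145 = 0.5679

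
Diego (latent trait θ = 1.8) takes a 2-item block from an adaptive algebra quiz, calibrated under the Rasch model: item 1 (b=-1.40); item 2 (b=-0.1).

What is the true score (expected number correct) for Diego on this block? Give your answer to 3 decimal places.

1.831

P(θ) = 1 / (1 + exp(−(θ − b)))
P_1 = 1/(1+e^{-3.2000}) = 0.9608
P_2 = 1/(1+e^{-1.9000}) = 0.8699
E[score] = 0.9608 + 0.8699 = 1.8307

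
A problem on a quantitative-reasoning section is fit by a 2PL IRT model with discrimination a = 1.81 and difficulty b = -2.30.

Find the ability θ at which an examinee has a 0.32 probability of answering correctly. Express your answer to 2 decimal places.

-2.72

P(θ) = 1 / (1 + exp(−a(θ − b)))
logit = ln(0.3200/0.6800) = -0.7538
θ = b + logit/(a) = -2.30 + (-0.7538)/1.8100 = -2.7164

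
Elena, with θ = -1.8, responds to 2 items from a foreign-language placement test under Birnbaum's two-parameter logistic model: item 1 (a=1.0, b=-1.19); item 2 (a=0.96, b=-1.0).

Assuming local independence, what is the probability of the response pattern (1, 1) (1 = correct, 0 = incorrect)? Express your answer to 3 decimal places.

P(θ) = 1 / (1 + exp(−a(θ − b)))
P_1 = 1/(1+e^{0.6100}) = 0.3521
P_2 = 1/(1+e^{0.7680}) = 0.3169
L = P_1 × P_2 = 0.3521 × 0.3169 = 0.11157

0.112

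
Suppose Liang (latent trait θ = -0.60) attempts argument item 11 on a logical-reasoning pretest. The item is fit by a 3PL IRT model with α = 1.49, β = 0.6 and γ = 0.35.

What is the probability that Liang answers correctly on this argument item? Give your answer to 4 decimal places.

0.4432

P(θ) = γ + (1 − γ) · 1 / (1 + exp(−α(θ − β)))
Exponent: 1.49 × (-0.60 − 0.6) = -1.7880
1/(1 + e^{1.7880}) = 0.1433
P = 0.35 + 0.65 × 0.1433 = 0.4432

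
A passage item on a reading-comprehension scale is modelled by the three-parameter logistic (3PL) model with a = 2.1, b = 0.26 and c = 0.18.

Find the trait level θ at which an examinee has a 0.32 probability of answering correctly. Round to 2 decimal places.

-0.49

P(θ) = c + (1 − c) · 1 / (1 + exp(−a(θ − b)))
Remove guessing floor: (0.32 − 0.18)/(1 − 0.18) = 0.1707
logit = ln(0.1707/0.8293) = -1.5805
θ = b + logit/(a) = 0.26 + (-1.5805)/2.1000 = -0.4926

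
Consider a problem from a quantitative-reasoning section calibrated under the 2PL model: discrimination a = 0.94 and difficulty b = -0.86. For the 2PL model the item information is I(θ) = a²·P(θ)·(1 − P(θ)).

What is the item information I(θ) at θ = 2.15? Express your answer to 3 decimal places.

P = 1/(1+e^{-2.8294}) = 0.9442
P(1−P) = 0.9442 × 0.0558 = 0.0526
I = a² × P(1−P) = 0.94² × 0.0526 = 0.04652

0.047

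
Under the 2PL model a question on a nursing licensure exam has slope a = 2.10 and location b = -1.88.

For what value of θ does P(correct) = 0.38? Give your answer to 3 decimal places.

P(θ) = 1 / (1 + exp(−a(θ − b)))
logit = ln(0.3800/0.6200) = -0.4895
θ = b + logit/(a) = -1.88 + (-0.4895)/2.1000 = -2.1131

-2.113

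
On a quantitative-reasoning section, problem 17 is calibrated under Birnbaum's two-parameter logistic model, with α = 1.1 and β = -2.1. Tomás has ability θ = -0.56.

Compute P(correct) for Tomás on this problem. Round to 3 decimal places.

0.845

P(θ) = 1 / (1 + exp(−α(θ − β)))
Exponent: 1.1 × (-0.56 − (-2.1)) = 1.6940
1/(1 + e^{-1.6940}) = 0.8447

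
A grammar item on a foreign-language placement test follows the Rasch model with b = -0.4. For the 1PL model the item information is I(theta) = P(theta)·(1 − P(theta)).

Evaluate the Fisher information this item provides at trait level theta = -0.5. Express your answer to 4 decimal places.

P = 1/(1+e^{0.1000}) = 0.4750
P(1−P) = 0.4750 × 0.5250 = 0.2494
I = P(1−P) = 0.24938

0.2494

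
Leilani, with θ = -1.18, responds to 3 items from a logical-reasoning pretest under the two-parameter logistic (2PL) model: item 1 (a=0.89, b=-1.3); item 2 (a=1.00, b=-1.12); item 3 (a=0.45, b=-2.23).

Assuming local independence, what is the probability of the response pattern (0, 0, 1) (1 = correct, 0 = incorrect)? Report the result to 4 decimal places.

P(θ) = 1 / (1 + exp(−a(θ − b)))
P_1 = 1/(1+e^{-0.1068}) = 0.5267
P_2 = 1/(1+e^{0.0600}) = 0.4850
P_3 = 1/(1+e^{-0.4725}) = 0.6160
L = (1−P_1) × (1−P_2) × P_3 = 0.4733 × 0.5150 × 0.6160 = 0.15015

0.1502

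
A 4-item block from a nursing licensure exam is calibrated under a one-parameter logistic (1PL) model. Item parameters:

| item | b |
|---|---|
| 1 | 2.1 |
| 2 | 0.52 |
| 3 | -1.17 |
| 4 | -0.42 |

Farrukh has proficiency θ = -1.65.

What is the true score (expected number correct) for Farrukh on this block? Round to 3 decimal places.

P(θ) = 1 / (1 + exp(−(θ − b)))
P_1 = 1/(1+e^{3.7500}) = 0.0230
P_2 = 1/(1+e^{2.1700}) = 0.1025
P_3 = 1/(1+e^{0.4800}) = 0.3823
P_4 = 1/(1+e^{1.2300}) = 0.2262
E[score] = 0.0230 + 0.1025 + 0.3823 + 0.2262 = 0.7339

0.734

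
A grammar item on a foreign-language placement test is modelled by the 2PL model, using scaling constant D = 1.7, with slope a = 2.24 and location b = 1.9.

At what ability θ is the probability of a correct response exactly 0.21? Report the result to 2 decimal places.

1.55

P(θ) = 1 / (1 + exp(−D·a(θ − b)))
logit = ln(0.2100/0.7900) = -1.3249
θ = b + logit/(1.7·a) = 1.9 + (-1.3249)/3.8080 = 1.5521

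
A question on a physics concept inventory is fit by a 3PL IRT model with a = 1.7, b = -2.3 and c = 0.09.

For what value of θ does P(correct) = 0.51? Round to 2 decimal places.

P(θ) = c + (1 − c) · 1 / (1 + exp(−a(θ − b)))
Remove guessing floor: (0.51 − 0.09)/(1 − 0.09) = 0.4615
logit = ln(0.4615/0.5385) = -0.1542
θ = b + logit/(a) = -2.3 + (-0.1542)/1.7000 = -2.3907

-2.39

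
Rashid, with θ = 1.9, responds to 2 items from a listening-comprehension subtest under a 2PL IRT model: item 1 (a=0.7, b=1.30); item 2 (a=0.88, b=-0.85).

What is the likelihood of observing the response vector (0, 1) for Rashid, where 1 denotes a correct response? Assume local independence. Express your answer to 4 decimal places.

0.3641

P(θ) = 1 / (1 + exp(−a(θ − b)))
P_1 = 1/(1+e^{-0.4200}) = 0.6035
P_2 = 1/(1+e^{-2.4200}) = 0.9183
L = (1−P_1) × P_2 = 0.3965 × 0.9183 = 0.36414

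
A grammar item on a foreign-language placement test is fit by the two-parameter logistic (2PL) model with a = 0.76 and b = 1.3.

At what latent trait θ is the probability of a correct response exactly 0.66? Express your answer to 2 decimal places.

2.17

P(θ) = 1 / (1 + exp(−a(θ − b)))
logit = ln(0.6600/0.3400) = 0.6633
θ = b + logit/(a) = 1.3 + 0.6633/0.7600 = 2.1728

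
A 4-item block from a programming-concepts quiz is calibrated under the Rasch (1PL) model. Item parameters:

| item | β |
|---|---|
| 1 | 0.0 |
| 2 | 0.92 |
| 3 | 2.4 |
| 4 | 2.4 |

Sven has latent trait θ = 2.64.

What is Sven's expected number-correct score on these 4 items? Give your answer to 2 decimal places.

2.90

P(θ) = 1 / (1 + exp(−(θ − β)))
P_1 = 1/(1+e^{-2.6400}) = 0.9334
P_2 = 1/(1+e^{-1.7200}) = 0.8481
P_3 = 1/(1+e^{-0.2400}) = 0.5597
P_4 = 1/(1+e^{-0.2400}) = 0.5597
E[score] = 0.9334 + 0.8481 + 0.5597 + 0.5597 = 2.9009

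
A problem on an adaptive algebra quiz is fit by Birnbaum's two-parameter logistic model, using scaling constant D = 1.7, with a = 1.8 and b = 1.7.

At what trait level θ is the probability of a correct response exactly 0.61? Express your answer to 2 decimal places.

P(θ) = 1 / (1 + exp(−D·a(θ − b)))
logit = ln(0.6100/0.3900) = 0.4473
θ = b + logit/(1.7·a) = 1.7 + 0.4473/3.0600 = 1.8462

1.85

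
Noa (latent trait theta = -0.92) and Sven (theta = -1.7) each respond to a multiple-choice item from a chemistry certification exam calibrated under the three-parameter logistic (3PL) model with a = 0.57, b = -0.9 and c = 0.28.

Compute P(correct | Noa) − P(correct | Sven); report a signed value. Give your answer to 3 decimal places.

0.079

P(theta) = c + (1 − c) · 1 / (1 + exp(−a(theta − b)))
P(Noa) = 0.6379  [exponent -0.0114]
P(Sven) = 0.5593  [exponent -0.4560]
Difference = 0.6379 − 0.5593 = 0.0786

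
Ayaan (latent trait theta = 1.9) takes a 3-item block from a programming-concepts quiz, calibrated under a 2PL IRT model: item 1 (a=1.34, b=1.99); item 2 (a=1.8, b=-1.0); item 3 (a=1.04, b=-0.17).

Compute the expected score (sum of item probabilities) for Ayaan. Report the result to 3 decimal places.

2.360

P(theta) = 1 / (1 + exp(−a(theta − b)))
P_1 = 1/(1+e^{0.1206}) = 0.4699
P_2 = 1/(1+e^{-5.2200}) = 0.9946
P_3 = 1/(1+e^{-2.1528}) = 0.8959
E[score] = 0.4699 + 0.9946 + 0.8959 = 2.3604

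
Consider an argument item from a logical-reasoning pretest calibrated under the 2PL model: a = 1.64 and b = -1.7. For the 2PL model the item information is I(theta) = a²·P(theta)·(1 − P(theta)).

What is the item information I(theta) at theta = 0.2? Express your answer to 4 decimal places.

P = 1/(1+e^{-3.1160}) = 0.9575
P(1−P) = 0.9575 × 0.0425 = 0.0406
I = a² × P(1−P) = 1.64² × 0.0406 = 0.10933

0.1093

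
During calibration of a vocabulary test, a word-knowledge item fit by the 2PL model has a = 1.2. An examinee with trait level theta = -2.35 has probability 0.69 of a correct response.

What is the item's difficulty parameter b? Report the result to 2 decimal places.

-3.02

P(theta) = 1 / (1 + exp(−a(theta − b)))
logit(0.69) = ln(0.69/0.31) = 0.8001
b = theta − logit/(a) = -2.35 − 0.8001/1.2000 = -3.0168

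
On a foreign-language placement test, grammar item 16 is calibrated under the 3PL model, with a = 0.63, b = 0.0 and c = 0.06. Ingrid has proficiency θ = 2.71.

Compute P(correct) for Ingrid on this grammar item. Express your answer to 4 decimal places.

P(θ) = c + (1 − c) · 1 / (1 + exp(−a(θ − b)))
Exponent: 0.63 × (2.71 − 0.0) = 1.7073
1/(1 + e^{-1.7073}) = 0.8465
P = 0.06 + 0.94 × 0.8465 = 0.8557

0.8557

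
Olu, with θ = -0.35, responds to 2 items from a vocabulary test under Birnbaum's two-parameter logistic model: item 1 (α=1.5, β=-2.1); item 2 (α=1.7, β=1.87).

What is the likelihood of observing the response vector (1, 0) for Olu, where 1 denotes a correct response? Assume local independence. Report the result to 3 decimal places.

0.912

P(θ) = 1 / (1 + exp(−α(θ − β)))
P_1 = 1/(1+e^{-2.6250}) = 0.9325
P_2 = 1/(1+e^{3.7740}) = 0.0224
L = P_1 × (1−P_2) = 0.9325 × 0.9776 = 0.91152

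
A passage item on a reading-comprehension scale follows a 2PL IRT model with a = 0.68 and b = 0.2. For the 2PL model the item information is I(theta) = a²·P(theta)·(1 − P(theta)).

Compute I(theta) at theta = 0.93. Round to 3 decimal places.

P = 1/(1+e^{-0.4964}) = 0.6216
P(1−P) = 0.6216 × 0.3784 = 0.2352
I = a² × P(1−P) = 0.68² × 0.2352 = 0.10876

0.109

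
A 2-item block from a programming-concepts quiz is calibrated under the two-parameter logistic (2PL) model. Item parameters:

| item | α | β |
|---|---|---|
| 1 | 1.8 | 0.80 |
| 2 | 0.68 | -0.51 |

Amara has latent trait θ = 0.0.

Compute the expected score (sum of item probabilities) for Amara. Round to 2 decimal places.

P(θ) = 1 / (1 + exp(−α(θ − β)))
P_1 = 1/(1+e^{1.4400}) = 0.1915
P_2 = 1/(1+e^{-0.3468}) = 0.5858
E[score] = 0.1915 + 0.5858 = 0.7774

0.78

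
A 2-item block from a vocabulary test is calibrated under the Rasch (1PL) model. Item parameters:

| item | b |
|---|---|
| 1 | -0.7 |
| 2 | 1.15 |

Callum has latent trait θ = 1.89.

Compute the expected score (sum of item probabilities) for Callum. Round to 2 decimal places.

1.61

P(θ) = 1 / (1 + exp(−(θ − b)))
P_1 = 1/(1+e^{-2.5900}) = 0.9302
P_2 = 1/(1+e^{-0.7400}) = 0.6770
E[score] = 0.9302 + 0.6770 = 1.6072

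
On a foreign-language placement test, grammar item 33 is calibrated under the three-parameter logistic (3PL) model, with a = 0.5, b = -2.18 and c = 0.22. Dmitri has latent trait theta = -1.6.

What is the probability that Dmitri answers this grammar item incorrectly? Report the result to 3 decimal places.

0.334

P(theta) = c + (1 − c) · 1 / (1 + exp(−a(theta − b)))
Exponent: 0.5 × (-1.6 − (-2.18)) = 0.2900
1/(1 + e^{-0.2900}) = 0.5720
P = 0.22 + 0.78 × 0.5720 = 0.6662
P(incorrect) = 1 − 0.6662 = 0.3338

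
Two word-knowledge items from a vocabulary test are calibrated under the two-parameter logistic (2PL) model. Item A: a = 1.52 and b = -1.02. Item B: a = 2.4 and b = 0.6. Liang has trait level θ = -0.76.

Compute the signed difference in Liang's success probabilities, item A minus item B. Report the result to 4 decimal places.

0.5607

P(θ) = 1 / (1 + exp(−a(θ − b)))
P_A = 0.5975
P_B = 0.0368
P_A − P_B = 0.5607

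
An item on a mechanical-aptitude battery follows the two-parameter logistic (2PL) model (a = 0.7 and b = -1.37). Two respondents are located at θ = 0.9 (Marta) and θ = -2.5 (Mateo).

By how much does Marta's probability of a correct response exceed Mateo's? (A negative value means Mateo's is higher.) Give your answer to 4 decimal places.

P(θ) = 1 / (1 + exp(−a(θ − b)))
P(Marta) = 0.8305  [exponent 1.5890]
P(Mateo) = 0.3120  [exponent -0.7910]
Difference = 0.8305 − 0.3120 = 0.5185

0.5185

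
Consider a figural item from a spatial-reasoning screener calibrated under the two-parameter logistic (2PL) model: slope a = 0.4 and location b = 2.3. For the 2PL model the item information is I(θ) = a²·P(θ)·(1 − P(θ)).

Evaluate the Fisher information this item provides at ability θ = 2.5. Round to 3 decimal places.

P = 1/(1+e^{-0.0800}) = 0.5200
P(1−P) = 0.5200 × 0.4800 = 0.2496
I = a² × P(1−P) = 0.4² × 0.2496 = 0.03994

0.040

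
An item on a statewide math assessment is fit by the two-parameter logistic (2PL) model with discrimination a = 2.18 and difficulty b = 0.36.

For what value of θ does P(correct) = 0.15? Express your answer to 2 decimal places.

P(θ) = 1 / (1 + exp(−a(θ − b)))
logit = ln(0.1500/0.8500) = -1.7346
θ = b + logit/(a) = 0.36 + (-1.7346)/2.1800 = -0.4357

-0.44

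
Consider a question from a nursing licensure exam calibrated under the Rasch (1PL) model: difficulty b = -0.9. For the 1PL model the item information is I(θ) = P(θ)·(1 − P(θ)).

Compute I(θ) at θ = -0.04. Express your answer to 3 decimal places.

P = 1/(1+e^{-0.8600}) = 0.7027
P(1−P) = 0.7027 × 0.2973 = 0.2089
I = P(1−P) = 0.20893

0.209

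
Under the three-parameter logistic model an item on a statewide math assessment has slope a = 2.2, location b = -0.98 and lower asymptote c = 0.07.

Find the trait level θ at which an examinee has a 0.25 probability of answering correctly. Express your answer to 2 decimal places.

P(θ) = c + (1 − c) · 1 / (1 + exp(−a(θ − b)))
Remove guessing floor: (0.25 − 0.07)/(1 − 0.07) = 0.1935
logit = ln(0.1935/0.8065) = -1.4271
θ = b + logit/(a) = -0.98 + (-1.4271)/2.2000 = -1.6287

-1.63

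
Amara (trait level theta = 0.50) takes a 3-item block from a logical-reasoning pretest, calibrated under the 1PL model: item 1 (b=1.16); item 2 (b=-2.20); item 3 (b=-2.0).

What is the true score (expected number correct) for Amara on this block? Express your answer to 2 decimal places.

2.20

P(theta) = 1 / (1 + exp(−(theta − b)))
P_1 = 1/(1+e^{0.6600}) = 0.3407
P_2 = 1/(1+e^{-2.7000}) = 0.9370
P_3 = 1/(1+e^{-2.5000}) = 0.9241
E[score] = 0.3407 + 0.9370 + 0.9241 = 2.2019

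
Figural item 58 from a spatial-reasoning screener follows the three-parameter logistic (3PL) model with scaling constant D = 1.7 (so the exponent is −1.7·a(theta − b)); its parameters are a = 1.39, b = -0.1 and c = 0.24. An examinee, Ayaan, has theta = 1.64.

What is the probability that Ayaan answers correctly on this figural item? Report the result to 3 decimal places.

0.988

P(theta) = c + (1 − c) · 1 / (1 + exp(−D·a(theta − b)))
Exponent: 1.7 × 1.39 × (1.64 − (-0.1)) = 4.1116
1/(1 + e^{-4.1116}) = 0.9839
P = 0.24 + 0.76 × 0.9839 = 0.9878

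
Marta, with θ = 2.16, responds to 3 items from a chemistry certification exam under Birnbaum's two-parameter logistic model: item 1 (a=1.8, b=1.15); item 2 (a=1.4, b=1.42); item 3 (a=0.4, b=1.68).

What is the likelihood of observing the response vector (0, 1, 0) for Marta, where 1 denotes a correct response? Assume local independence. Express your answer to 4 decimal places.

P(θ) = 1 / (1 + exp(−a(θ − b)))
P_1 = 1/(1+e^{-1.8180}) = 0.8603
P_2 = 1/(1+e^{-1.0360}) = 0.7381
P_3 = 1/(1+e^{-0.1920}) = 0.5479
L = (1−P_1) × P_2 × (1−P_3) = 0.1397 × 0.7381 × 0.4521 = 0.04661

0.0466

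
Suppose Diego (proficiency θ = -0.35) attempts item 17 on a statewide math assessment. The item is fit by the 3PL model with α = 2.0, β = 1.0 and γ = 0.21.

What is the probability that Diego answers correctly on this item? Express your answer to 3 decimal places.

0.260

P(θ) = γ + (1 − γ) · 1 / (1 + exp(−α(θ − β)))
Exponent: 2.0 × (-0.35 − 1.0) = -2.7000
1/(1 + e^{2.7000}) = 0.0630
P = 0.21 + 0.79 × 0.0630 = 0.2597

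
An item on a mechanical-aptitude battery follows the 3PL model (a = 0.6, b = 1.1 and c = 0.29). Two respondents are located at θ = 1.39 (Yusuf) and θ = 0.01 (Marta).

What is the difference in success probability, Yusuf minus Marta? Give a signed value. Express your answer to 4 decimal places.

0.1429

P(θ) = c + (1 − c) · 1 / (1 + exp(−a(θ − b)))
P(Yusuf) = 0.6758  [exponent 0.1740]
P(Marta) = 0.5329  [exponent -0.6540]
Difference = 0.6758 − 0.5329 = 0.1429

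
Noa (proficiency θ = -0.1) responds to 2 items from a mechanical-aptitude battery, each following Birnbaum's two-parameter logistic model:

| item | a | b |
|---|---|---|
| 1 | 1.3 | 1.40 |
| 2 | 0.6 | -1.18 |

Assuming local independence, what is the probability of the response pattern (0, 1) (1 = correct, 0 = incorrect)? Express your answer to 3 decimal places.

P(θ) = 1 / (1 + exp(−a(θ − b)))
P_1 = 1/(1+e^{1.9500}) = 0.1246
P_2 = 1/(1+e^{-0.6480}) = 0.6566
L = (1−P_1) × P_2 = 0.8754 × 0.6566 = 0.57478

0.575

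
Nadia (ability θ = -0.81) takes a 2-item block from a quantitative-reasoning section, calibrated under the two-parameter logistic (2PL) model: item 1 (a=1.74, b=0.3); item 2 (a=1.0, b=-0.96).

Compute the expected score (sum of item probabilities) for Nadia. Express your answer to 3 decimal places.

0.664

P(θ) = 1 / (1 + exp(−a(θ − b)))
P_1 = 1/(1+e^{1.9314}) = 0.1266
P_2 = 1/(1+e^{-0.1500}) = 0.5374
E[score] = 0.1266 + 0.5374 = 0.6640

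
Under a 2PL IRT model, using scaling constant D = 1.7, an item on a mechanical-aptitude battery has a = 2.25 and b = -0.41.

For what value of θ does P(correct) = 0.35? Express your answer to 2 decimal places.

P(θ) = 1 / (1 + exp(−D·a(θ − b)))
logit = ln(0.3500/0.6500) = -0.6190
θ = b + logit/(1.7·a) = -0.41 + (-0.6190)/3.8250 = -0.5718

-0.57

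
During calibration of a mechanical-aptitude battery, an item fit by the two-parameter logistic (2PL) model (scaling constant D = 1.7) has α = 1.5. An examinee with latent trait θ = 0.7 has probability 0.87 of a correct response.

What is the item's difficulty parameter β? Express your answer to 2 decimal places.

P(θ) = 1 / (1 + exp(−D·α(θ − β)))
logit(0.87) = ln(0.87/0.13) = 1.9010
β = θ − logit/(1.7·α) = 0.7 − 1.9010/2.5500 = -0.0455

-0.05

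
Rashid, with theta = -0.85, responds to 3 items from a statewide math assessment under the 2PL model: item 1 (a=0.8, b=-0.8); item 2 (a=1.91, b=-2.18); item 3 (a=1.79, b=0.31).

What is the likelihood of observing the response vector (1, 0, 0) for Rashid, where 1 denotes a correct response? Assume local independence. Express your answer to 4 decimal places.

P(theta) = 1 / (1 + exp(−a(theta − b)))
P_1 = 1/(1+e^{0.0400}) = 0.4900
P_2 = 1/(1+e^{-2.5403}) = 0.9269
P_3 = 1/(1+e^{2.0764}) = 0.1114
L = P_1 × (1−P_2) × (1−P_3) = 0.4900 × 0.0731 × 0.8886 = 0.03182

0.0318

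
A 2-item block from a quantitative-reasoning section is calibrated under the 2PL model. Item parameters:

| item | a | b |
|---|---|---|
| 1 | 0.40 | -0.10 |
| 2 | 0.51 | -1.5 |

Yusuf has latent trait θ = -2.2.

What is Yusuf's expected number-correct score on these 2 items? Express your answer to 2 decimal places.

P(θ) = 1 / (1 + exp(−a(θ − b)))
P_1 = 1/(1+e^{0.8400}) = 0.3015
P_2 = 1/(1+e^{0.3570}) = 0.4117
E[score] = 0.3015 + 0.4117 = 0.7132

0.71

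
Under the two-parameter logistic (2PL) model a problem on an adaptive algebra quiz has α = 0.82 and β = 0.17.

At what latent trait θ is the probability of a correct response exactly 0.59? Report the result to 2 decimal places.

P(θ) = 1 / (1 + exp(−α(θ − β)))
logit = ln(0.5900/0.4100) = 0.3640
θ = β + logit/(α) = 0.17 + 0.3640/0.8200 = 0.6139

0.61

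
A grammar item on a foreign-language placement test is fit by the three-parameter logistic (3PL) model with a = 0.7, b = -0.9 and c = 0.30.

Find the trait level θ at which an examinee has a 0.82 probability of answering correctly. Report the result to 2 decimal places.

0.62

P(θ) = c + (1 − c) · 1 / (1 + exp(−a(θ − b)))
Remove guessing floor: (0.82 − 0.30)/(1 − 0.30) = 0.7429
logit = ln(0.7429/0.2571) = 1.0609
θ = b + logit/(a) = -0.9 + 1.0609/0.7000 = 0.6155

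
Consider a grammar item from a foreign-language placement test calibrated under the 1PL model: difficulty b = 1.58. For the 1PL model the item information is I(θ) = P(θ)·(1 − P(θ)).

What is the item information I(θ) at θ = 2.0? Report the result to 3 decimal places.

0.239

P = 1/(1+e^{-0.4200}) = 0.6035
P(1−P) = 0.6035 × 0.3965 = 0.2393
I = P(1−P) = 0.23929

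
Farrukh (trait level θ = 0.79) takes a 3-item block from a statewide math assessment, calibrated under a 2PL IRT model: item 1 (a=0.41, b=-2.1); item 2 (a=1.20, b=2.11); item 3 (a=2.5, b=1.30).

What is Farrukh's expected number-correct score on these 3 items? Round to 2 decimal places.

P(θ) = 1 / (1 + exp(−a(θ − b)))
P_1 = 1/(1+e^{-1.1849}) = 0.7658
P_2 = 1/(1+e^{1.5840}) = 0.1702
P_3 = 1/(1+e^{1.2750}) = 0.2184
E[score] = 0.7658 + 0.1702 + 0.2184 = 1.1545

1.15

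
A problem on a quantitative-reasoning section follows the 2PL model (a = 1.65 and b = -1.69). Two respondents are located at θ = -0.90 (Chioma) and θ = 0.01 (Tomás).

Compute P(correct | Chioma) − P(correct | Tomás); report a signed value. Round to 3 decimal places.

-0.157

P(θ) = 1 / (1 + exp(−a(θ − b)))
P(Chioma) = 0.7864  [exponent 1.3035]
P(Tomás) = 0.9429  [exponent 2.8050]
Difference = 0.7864 − 0.9429 = -0.1565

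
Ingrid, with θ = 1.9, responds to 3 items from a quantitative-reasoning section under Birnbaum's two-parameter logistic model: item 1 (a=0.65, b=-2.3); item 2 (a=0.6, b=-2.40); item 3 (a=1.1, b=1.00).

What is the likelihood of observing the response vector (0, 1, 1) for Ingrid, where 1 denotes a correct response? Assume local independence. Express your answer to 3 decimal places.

P(θ) = 1 / (1 + exp(−a(θ − b)))
P_1 = 1/(1+e^{-2.7300}) = 0.9388
P_2 = 1/(1+e^{-2.5800}) = 0.9296
P_3 = 1/(1+e^{-0.9900}) = 0.7291
L = (1−P_1) × P_2 × P_3 = 0.0612 × 0.9296 × 0.7291 = 0.04150

0.041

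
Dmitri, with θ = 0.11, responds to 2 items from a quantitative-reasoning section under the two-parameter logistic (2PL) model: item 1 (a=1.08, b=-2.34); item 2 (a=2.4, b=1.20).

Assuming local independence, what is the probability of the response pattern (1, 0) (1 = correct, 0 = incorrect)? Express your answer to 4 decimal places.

P(θ) = 1 / (1 + exp(−a(θ − b)))
P_1 = 1/(1+e^{-2.6460}) = 0.9338
P_2 = 1/(1+e^{2.6160}) = 0.0681
L = P_1 × (1−P_2) = 0.9338 × 0.9319 = 0.87016

0.8702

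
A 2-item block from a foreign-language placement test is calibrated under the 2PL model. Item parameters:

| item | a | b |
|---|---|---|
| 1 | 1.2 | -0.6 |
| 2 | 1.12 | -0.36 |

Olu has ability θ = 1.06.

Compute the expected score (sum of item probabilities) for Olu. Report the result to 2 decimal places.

1.71

P(θ) = 1 / (1 + exp(−a(θ − b)))
P_1 = 1/(1+e^{-1.9920}) = 0.8800
P_2 = 1/(1+e^{-1.5904}) = 0.8307
E[score] = 0.8800 + 0.8307 = 1.7106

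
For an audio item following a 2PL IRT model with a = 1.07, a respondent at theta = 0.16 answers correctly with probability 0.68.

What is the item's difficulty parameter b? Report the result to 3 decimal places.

-0.544

P(theta) = 1 / (1 + exp(−a(theta − b)))
logit(0.68) = ln(0.68/0.32) = 0.7538
b = theta − logit/(a) = 0.16 − 0.7538/1.0700 = -0.5445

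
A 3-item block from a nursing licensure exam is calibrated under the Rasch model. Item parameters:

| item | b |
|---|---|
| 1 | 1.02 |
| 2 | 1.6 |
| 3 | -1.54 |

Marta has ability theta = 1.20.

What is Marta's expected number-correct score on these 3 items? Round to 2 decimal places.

1.89

P(theta) = 1 / (1 + exp(−(theta − b)))
P_1 = 1/(1+e^{-0.1800}) = 0.5449
P_2 = 1/(1+e^{0.4000}) = 0.4013
P_3 = 1/(1+e^{-2.7400}) = 0.9393
E[score] = 0.5449 + 0.4013 + 0.9393 = 1.8855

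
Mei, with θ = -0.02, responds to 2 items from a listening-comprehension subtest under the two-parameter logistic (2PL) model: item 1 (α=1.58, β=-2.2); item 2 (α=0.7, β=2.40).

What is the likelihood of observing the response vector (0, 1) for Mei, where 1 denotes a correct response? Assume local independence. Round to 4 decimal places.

0.0048

P(θ) = 1 / (1 + exp(−α(θ − β)))
P_1 = 1/(1+e^{-3.4444}) = 0.9691
P_2 = 1/(1+e^{1.6940}) = 0.1553
L = (1−P_1) × P_2 = 0.0309 × 0.1553 = 0.00480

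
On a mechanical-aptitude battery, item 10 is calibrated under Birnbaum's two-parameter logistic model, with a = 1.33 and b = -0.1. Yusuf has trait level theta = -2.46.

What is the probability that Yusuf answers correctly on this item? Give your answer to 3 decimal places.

P(theta) = 1 / (1 + exp(−a(theta − b)))
Exponent: 1.33 × (-2.46 − (-0.1)) = -3.1388
1/(1 + e^{3.1388}) = 0.0415

0.042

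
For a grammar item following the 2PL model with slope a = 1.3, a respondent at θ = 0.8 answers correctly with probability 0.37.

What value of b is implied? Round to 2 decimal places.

1.21

P(θ) = 1 / (1 + exp(−a(θ − b)))
logit(0.37) = ln(0.37/0.63) = -0.5322
b = θ − logit/(a) = 0.8 − (-0.5322)/1.3000 = 1.2094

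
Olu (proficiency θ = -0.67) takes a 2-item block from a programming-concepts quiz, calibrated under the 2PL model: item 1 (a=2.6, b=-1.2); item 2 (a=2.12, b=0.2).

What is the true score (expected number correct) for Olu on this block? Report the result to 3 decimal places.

P(θ) = 1 / (1 + exp(−a(θ − b)))
P_1 = 1/(1+e^{-1.3780}) = 0.7987
P_2 = 1/(1+e^{1.8444}) = 0.1365
E[score] = 0.7987 + 0.1365 = 0.9352

0.935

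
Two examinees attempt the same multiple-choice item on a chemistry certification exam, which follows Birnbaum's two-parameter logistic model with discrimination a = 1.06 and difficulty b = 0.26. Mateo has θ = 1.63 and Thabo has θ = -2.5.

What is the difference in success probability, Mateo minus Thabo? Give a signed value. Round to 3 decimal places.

0.759

P(θ) = 1 / (1 + exp(−a(θ − b)))
P(Mateo) = 0.8103  [exponent 1.4522]
P(Thabo) = 0.0509  [exponent -2.9256]
Difference = 0.8103 − 0.0509 = 0.7594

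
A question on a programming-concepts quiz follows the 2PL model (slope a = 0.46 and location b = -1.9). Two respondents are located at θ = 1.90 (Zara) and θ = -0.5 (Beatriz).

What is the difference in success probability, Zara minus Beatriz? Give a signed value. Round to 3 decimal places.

0.196

P(θ) = 1 / (1 + exp(−a(θ − b)))
P(Zara) = 0.8517  [exponent 1.7480]
P(Beatriz) = 0.6557  [exponent 0.6440]
Difference = 0.8517 − 0.6557 = 0.1960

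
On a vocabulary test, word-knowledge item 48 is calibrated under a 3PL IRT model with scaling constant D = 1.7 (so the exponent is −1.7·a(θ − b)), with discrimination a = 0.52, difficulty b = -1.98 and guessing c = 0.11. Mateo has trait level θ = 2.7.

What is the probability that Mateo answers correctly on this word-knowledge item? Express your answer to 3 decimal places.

P(θ) = c + (1 − c) · 1 / (1 + exp(−D·a(θ − b)))
Exponent: 1.7 × 0.52 × (2.7 − (-1.98)) = 4.1371
1/(1 + e^{-4.1371}) = 0.9843
P = 0.11 + 0.89 × 0.9843 = 0.9860

0.986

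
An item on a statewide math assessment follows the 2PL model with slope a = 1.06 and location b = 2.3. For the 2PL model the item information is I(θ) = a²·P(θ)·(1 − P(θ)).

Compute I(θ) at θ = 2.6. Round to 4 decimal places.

P = 1/(1+e^{-0.3180}) = 0.5788
P(1−P) = 0.5788 × 0.4212 = 0.2438
I = a² × P(1−P) = 1.06² × 0.2438 = 0.27392

0.2739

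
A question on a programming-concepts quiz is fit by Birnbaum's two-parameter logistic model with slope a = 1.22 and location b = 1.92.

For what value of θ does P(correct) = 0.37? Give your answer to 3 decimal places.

P(θ) = 1 / (1 + exp(−a(θ − b)))
logit = ln(0.3700/0.6300) = -0.5322
θ = b + logit/(a) = 1.92 + (-0.5322)/1.2200 = 1.4838

1.484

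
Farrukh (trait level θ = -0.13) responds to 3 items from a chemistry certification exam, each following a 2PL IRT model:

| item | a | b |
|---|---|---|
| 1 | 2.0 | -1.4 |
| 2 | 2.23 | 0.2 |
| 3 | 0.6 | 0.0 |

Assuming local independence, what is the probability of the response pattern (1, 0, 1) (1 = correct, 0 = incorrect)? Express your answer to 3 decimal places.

0.301

P(θ) = 1 / (1 + exp(−a(θ − b)))
P_1 = 1/(1+e^{-2.5400}) = 0.9269
P_2 = 1/(1+e^{0.7359}) = 0.3239
P_3 = 1/(1+e^{0.0780}) = 0.4805
L = P_1 × (1−P_2) × P_3 = 0.9269 × 0.6761 × 0.4805 = 0.30112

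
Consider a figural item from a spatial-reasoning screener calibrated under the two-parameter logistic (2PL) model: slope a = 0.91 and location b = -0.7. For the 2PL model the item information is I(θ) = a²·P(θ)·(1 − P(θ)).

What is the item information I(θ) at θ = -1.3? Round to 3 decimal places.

0.192

P = 1/(1+e^{0.5460}) = 0.3668
P(1−P) = 0.3668 × 0.6332 = 0.2323
I = a² × P(1−P) = 0.91² × 0.2323 = 0.19233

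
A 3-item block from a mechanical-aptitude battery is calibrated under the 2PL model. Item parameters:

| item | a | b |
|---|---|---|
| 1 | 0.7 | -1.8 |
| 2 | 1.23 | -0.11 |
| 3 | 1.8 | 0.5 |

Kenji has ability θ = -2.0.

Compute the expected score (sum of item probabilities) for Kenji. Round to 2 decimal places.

0.57

P(θ) = 1 / (1 + exp(−a(θ − b)))
P_1 = 1/(1+e^{0.1400}) = 0.4651
P_2 = 1/(1+e^{2.3247}) = 0.0891
P_3 = 1/(1+e^{4.5000}) = 0.0110
E[score] = 0.4651 + 0.0891 + 0.0110 = 0.5651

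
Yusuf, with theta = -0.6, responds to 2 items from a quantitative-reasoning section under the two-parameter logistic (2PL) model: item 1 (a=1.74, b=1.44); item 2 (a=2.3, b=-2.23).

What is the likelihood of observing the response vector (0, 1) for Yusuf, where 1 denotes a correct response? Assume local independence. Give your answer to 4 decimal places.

0.9497

P(theta) = 1 / (1 + exp(−a(theta − b)))
P_1 = 1/(1+e^{3.5496}) = 0.0279
P_2 = 1/(1+e^{-3.7490}) = 0.9770
L = (1−P_1) × P_2 = 0.9721 × 0.9770 = 0.94971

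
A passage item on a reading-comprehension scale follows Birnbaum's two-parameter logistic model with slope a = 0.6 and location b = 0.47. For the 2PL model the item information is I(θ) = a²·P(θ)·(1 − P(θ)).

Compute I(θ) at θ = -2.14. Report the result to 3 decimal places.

P = 1/(1+e^{1.5660}) = 0.1728
P(1−P) = 0.1728 × 0.8272 = 0.1429
I = a² × P(1−P) = 0.6² × 0.1429 = 0.05146

0.051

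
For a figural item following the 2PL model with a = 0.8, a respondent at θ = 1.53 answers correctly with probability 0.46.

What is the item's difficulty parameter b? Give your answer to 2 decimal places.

P(θ) = 1 / (1 + exp(−a(θ − b)))
logit(0.46) = ln(0.46/0.54) = -0.1603
b = θ − logit/(a) = 1.53 − (-0.1603)/0.8000 = 1.7304

1.73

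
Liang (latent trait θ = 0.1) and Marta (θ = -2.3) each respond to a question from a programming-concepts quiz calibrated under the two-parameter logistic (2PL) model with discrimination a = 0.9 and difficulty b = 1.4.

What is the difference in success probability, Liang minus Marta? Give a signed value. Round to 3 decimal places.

P(θ) = 1 / (1 + exp(−a(θ − b)))
P(Liang) = 0.2369  [exponent -1.1700]
P(Marta) = 0.0346  [exponent -3.3300]
Difference = 0.2369 − 0.0346 = 0.2023

0.202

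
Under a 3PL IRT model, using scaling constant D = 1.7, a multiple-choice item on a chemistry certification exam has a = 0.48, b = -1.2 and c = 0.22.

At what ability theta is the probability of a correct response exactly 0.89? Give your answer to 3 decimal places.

1.014

P(theta) = c + (1 − c) · 1 / (1 + exp(−D·a(theta − b)))
Remove guessing floor: (0.89 − 0.22)/(1 − 0.22) = 0.8590
logit = ln(0.8590/0.1410) = 1.8068
theta = b + logit/(1.7·a) = -1.2 + 1.8068/0.8160 = 1.0142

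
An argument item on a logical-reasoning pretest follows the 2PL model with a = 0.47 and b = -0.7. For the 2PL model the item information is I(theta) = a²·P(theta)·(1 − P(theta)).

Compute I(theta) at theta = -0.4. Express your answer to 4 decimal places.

P = 1/(1+e^{-0.1410}) = 0.5352
P(1−P) = 0.5352 × 0.4648 = 0.2488
I = a² × P(1−P) = 0.47² × 0.2488 = 0.05495

0.0550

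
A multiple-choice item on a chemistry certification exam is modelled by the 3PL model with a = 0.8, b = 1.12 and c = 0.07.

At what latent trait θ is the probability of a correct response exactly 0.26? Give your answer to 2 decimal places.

-0.58

P(θ) = c + (1 − c) · 1 / (1 + exp(−a(θ − b)))
Remove guessing floor: (0.26 − 0.07)/(1 − 0.07) = 0.2043
logit = ln(0.2043/0.7957) = -1.3596
θ = b + logit/(a) = 1.12 + (-1.3596)/0.8000 = -0.5795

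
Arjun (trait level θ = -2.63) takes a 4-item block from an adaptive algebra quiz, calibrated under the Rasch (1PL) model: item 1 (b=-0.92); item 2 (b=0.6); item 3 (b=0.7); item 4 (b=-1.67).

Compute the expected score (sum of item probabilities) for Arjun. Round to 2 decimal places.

0.50

P(θ) = 1 / (1 + exp(−(θ − b)))
P_1 = 1/(1+e^{1.7100}) = 0.1532
P_2 = 1/(1+e^{3.2300}) = 0.0381
P_3 = 1/(1+e^{3.3300}) = 0.0346
P_4 = 1/(1+e^{0.9600}) = 0.2769
E[score] = 0.1532 + 0.0381 + 0.0346 + 0.2769 = 0.5027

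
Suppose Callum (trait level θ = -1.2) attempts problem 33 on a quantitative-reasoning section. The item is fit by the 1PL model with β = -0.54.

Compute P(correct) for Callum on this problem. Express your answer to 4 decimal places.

P(θ) = 1 / (1 + exp(−(θ − β)))
Exponent: (-1.2 − (-0.54)) = -0.6600
1/(1 + e^{0.6600}) = 0.3407
P = 0.3407

0.3407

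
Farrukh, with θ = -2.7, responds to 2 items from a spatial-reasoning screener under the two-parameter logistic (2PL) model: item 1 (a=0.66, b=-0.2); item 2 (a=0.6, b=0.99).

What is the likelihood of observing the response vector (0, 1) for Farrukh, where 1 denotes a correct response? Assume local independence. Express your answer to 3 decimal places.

P(θ) = 1 / (1 + exp(−a(θ − b)))
P_1 = 1/(1+e^{1.6500}) = 0.1611
P_2 = 1/(1+e^{2.2140}) = 0.0985
L = (1−P_1) × P_2 = 0.8389 × 0.0985 = 0.08263

0.083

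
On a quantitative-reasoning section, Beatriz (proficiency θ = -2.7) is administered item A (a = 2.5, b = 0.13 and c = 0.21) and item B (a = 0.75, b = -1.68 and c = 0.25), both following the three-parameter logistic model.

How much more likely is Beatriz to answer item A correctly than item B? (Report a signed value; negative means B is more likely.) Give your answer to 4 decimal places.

-0.2775

P(θ) = c + (1 − c) · 1 / (1 + exp(−a(θ − b)))
P_A = 0.2107
P_B = 0.4882
P_A − P_B = -0.2775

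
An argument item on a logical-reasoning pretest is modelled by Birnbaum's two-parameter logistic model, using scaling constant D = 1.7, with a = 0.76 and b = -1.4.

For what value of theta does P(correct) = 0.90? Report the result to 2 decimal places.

P(theta) = 1 / (1 + exp(−D·a(theta − b)))
logit = ln(0.9000/0.1000) = 2.1972
theta = b + logit/(1.7·a) = -1.4 + 2.1972/1.2920 = 0.3006

0.30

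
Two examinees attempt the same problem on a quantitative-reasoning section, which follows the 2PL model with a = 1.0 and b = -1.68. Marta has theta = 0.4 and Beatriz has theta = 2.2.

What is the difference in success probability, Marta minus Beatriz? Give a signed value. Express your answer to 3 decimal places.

-0.091

P(theta) = 1 / (1 + exp(−a(theta − b)))
P(Marta) = 0.8889  [exponent 2.0800]
P(Beatriz) = 0.9798  [exponent 3.8800]
Difference = 0.8889 − 0.9798 = -0.0908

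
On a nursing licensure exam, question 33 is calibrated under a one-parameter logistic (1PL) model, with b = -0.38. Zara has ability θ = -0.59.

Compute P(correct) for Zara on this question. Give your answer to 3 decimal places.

P(θ) = 1 / (1 + exp(−(θ − b)))
Exponent: (-0.59 − (-0.38)) = -0.2100
1/(1 + e^{0.2100}) = 0.4477
P = 0.4477

0.448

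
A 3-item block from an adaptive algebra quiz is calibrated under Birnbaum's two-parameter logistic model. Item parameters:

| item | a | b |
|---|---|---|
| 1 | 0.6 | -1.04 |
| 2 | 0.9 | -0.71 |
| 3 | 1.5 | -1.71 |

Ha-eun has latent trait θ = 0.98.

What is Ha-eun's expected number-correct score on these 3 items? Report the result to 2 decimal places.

P(θ) = 1 / (1 + exp(−a(θ − b)))
P_1 = 1/(1+e^{-1.2120}) = 0.7707
P_2 = 1/(1+e^{-1.5210}) = 0.8207
P_3 = 1/(1+e^{-4.0350}) = 0.9826
E[score] = 0.7707 + 0.8207 + 0.9826 = 2.5740

2.57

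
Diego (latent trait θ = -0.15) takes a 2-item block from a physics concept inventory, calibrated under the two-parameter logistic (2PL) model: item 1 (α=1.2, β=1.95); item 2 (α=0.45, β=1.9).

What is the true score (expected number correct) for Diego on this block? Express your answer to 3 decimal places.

P(θ) = 1 / (1 + exp(−α(θ − β)))
P_1 = 1/(1+e^{2.5200}) = 0.0745
P_2 = 1/(1+e^{0.9225}) = 0.2844
E[score] = 0.0745 + 0.2844 = 0.3589

0.359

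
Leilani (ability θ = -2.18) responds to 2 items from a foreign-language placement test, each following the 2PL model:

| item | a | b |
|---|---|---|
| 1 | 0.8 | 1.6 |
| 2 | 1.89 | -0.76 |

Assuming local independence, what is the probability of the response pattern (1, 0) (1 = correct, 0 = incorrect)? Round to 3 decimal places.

0.043

P(θ) = 1 / (1 + exp(−a(θ − b)))
P_1 = 1/(1+e^{3.0240}) = 0.0464
P_2 = 1/(1+e^{2.6838}) = 0.0639
L = P_1 × (1−P_2) = 0.0464 × 0.9361 = 0.04339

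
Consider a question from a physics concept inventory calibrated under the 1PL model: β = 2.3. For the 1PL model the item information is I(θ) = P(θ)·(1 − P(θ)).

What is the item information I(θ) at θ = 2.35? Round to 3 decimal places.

P = 1/(1+e^{-0.0500}) = 0.5125
P(1−P) = 0.5125 × 0.4875 = 0.2498
I = P(1−P) = 0.24984

0.250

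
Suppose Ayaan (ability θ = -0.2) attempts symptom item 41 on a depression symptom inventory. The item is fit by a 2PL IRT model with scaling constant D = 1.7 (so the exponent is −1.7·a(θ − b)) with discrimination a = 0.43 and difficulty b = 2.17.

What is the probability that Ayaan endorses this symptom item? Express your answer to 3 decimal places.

P(θ) = 1 / (1 + exp(−D·a(θ − b)))
Exponent: 1.7 × 0.43 × (-0.2 − 2.17) = -1.7325
1/(1 + e^{1.7325}) = 0.1503
P = 0.1503

0.150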